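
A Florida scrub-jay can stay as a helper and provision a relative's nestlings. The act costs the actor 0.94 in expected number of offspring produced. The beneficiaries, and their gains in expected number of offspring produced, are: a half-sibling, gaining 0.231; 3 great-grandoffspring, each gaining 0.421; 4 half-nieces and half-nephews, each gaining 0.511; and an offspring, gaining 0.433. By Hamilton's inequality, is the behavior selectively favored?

No

Hamilton's rule: the trait is favored when the sum of r·B over every recipient exceeds the actor's cost C.
r to a half-sibling = 1/4 (half-sibs share one parent — one path of length 2: r = (1/2)^2 = 1/4).
r to a great-grandoffspring = 1/8 (three parent–offspring links: r = (1/2)^3 = 1/8).
r to a half-niece or half-nephew = 1/8 (half-aunt/uncle↔niece/nephew: one path of length 3: r = (1/2)^3 = 1/8).
r to an offspring = 1/2 (one parent–offspring link: r = (1/2)^1 = 1/2).
Summing one r·B term per recipient: 1·0.25·0.231 + 3·0.125·0.421 + 4·0.125·0.511 + 1·0.5·0.433 = 0.687625.
0.687625 < 0.94: the indirect benefit is less than the cost.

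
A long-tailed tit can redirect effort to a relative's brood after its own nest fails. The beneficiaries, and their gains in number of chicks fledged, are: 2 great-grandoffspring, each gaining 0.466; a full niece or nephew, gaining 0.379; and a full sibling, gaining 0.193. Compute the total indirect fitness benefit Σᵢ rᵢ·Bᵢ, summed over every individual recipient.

0.30775

r to a great-grandoffspring = 0.125 (three parent–offspring links: r = (1/2)^3 = 1/8).
r to a full niece or nephew = 1/4 (full aunt/uncle↔niece/nephew: two paths of length 3 through the shared grandparent pair: r = 2·(1/2)^3 = 1/4).
r to a full sibling = 0.5 (full sibs share both parents — two paths of length 2: r = 2·(1/2)^2 = 1/2).
Summing one r·B term per recipient: 2·0.125·0.466 + 1·0.25·0.379 + 1·0.5·0.193 = 0.30775.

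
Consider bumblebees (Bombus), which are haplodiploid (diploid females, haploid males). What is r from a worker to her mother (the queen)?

0.5

One meiotic link between diploid queen and diploid daughter: r = 1/2.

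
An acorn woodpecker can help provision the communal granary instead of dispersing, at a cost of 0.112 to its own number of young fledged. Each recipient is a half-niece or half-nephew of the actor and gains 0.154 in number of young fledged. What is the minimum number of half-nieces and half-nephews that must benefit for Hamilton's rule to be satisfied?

6

r to a half-niece or half-nephew = 1/8 (half-aunt/uncle↔niece/nephew: one path of length 3: r = (1/2)^3 = 1/8).
Hamilton's rule: n·r·B > C  ⇒  n > C/(r·B) = 0.112/(0.125·0.154) = 5.818.
The smallest integer exceeding 5.818 is 6.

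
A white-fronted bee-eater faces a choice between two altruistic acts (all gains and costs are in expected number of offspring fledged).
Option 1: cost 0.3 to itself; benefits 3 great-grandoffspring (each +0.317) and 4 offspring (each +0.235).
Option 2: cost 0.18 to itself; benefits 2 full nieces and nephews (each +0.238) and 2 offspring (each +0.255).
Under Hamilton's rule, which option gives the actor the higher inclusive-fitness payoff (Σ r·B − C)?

Option 1

Option 1: r to a great-grandoffspring = 0.125.
Option 1: r to an offspring = 0.5.
Option 1: Σ r·B − C = (3·0.125·0.317 + 4·0.5·0.235) − 0.3 = 0.288875.
Option 2: r to a full niece or nephew = 0.25.
Option 2: r to an offspring = 0.5.
Option 2: Σ r·B − C = (2·0.25·0.238 + 2·0.5·0.255) − 0.18 = 0.194.
Option 1 has the higher net inclusive-fitness payoff.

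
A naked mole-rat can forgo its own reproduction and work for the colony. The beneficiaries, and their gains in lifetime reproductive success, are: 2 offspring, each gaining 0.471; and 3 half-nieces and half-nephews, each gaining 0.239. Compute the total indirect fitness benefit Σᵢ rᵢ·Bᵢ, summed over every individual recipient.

r to an offspring = 0.5 (one parent–offspring link: r = (1/2)^1 = 1/2).
r to a half-niece or half-nephew = 0.125 (half-aunt/uncle↔niece/nephew: one path of length 3: r = (1/2)^3 = 1/8).
Summing one r·B term per recipient: 2·0.5·0.471 + 3·0.125·0.239 = 0.560625.

0.560625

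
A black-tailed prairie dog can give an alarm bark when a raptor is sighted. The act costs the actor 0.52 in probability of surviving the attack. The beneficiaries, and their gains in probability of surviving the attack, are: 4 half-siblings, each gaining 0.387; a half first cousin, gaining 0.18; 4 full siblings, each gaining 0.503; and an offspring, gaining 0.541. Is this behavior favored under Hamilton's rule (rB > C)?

Hamilton's rule: the trait is favored when the sum of r·B over every recipient exceeds the actor's cost C.
r to a half-sibling = 0.25 (half-sibs share one parent — one path of length 2: r = (1/2)^2 = 1/4).
r to a half first cousin = 1/16 (half first cousins share one grandparent — one path of length 4: r = (1/2)^4 = 1/16).
r to a full sibling = 1/2 (full sibs share both parents — two paths of length 2: r = 2·(1/2)^2 = 1/2).
r to an offspring = 0.5 (one parent–offspring link: r = (1/2)^1 = 1/2).
Summing one r·B term per recipient: 4·0.25·0.387 + 1·0.0625·0.18 + 4·0.5·0.503 + 1·0.5·0.541 = 1.67475.
1.67475 > 0.52: the indirect benefit exceeds the cost.

Yes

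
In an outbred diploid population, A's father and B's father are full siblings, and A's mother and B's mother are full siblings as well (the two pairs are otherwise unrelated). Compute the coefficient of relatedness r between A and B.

0.25

Relatedness sums over independent paths through distinct common ancestors.
A and B are related in two ways: first cousins through their fathers (r = 1/8) and first cousins through their mothers (r = 1/8) — i.e. double first cousins.
r = 1/8 + 1/8 = 1/4 = 0.25.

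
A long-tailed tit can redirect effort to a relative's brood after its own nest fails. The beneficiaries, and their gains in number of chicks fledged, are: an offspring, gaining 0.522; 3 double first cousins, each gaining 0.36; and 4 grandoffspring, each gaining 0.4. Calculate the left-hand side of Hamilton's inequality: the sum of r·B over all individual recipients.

0.931

r to an offspring = 1/2 (one parent–offspring link: r = (1/2)^1 = 1/2).
r to a double first cousin = 1/4 (double first cousins share both grandparent pairs — four paths of length 4: r = 4·(1/2)^4 = 1/4).
r to a grandoffspring = 1/4 (two parent–offspring links: r = (1/2)^2 = 1/4).
Summing one r·B term per recipient: 1·0.5·0.522 + 3·0.25·0.36 + 4·0.25·0.4 = 0.931.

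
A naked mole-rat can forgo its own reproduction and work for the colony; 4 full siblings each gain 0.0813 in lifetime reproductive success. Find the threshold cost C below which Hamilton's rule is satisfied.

r to a full sibling = 0.5 (full sibs share both parents — two paths of length 2: r = 2·(1/2)^2 = 1/2).
Hamilton's rule: n·r·B > C, so the trait is favored while C < n·r·B = 4·0.5·0.0813 = 0.1626.

0.1626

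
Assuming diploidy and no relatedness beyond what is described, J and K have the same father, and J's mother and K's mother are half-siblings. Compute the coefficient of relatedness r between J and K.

With two independent routes of shared ancestry, r is the sum of the two contributions.
J and K are related in two ways: half-sibs through their shared father (r = 1/4) and half first cousins through their mothers (r = 1/16).
r = 1/4 + 1/16 = 0.3125.

0.3125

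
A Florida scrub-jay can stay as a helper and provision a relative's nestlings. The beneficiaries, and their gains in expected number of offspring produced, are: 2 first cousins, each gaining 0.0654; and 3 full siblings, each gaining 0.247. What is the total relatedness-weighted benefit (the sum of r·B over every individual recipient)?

0.38685

r to a first cousin = 0.125 (first cousins share one grandparent pair — two paths of length 4: r = 2·(1/2)^4 = 1/8).
r to a full sibling = 1/2 (full sibs share both parents — two paths of length 2: r = 2·(1/2)^2 = 1/2).
Summing one r·B term per recipient: 2·0.125·0.0654 + 3·0.5·0.247 = 0.38685.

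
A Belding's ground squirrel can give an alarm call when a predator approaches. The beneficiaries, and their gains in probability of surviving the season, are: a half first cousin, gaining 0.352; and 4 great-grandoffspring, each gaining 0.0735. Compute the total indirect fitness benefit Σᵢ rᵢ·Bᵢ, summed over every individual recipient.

0.05875

r to a half first cousin = 0.0625 (half first cousins share one grandparent — one path of length 4: r = (1/2)^4 = 1/16).
r to a great-grandoffspring = 0.125 (three parent–offspring links: r = (1/2)^3 = 1/8).
Summing one r·B term per recipient: 1·0.0625·0.352 + 4·0.125·0.0735 = 0.05875.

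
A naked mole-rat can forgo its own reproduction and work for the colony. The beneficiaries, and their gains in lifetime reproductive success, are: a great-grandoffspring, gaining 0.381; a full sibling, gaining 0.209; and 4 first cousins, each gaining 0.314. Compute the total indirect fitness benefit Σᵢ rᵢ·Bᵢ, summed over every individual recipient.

r to a great-grandoffspring = 0.125 (three parent–offspring links: r = (1/2)^3 = 1/8).
r to a full sibling = 1/2 (full sibs share both parents — two paths of length 2: r = 2·(1/2)^2 = 1/2).
r to a first cousin = 1/8 (first cousins share one grandparent pair — two paths of length 4: r = 2·(1/2)^4 = 1/8).
Summing one r·B term per recipient: 1·0.125·0.381 + 1·0.5·0.209 + 4·0.125·0.314 = 0.309125.

0.309125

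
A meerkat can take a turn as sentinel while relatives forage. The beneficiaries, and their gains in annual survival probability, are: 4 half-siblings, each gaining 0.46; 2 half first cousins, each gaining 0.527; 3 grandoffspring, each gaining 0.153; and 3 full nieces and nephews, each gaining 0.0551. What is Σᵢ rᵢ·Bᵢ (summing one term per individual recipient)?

r to a half-sibling = 0.25 (half-sibs share one parent — one path of length 2: r = (1/2)^2 = 1/4).
r to a half first cousin = 0.0625 (half first cousins share one grandparent — one path of length 4: r = (1/2)^4 = 1/16).
r to a grandoffspring = 1/4 (two parent–offspring links: r = (1/2)^2 = 1/4).
r to a full niece or nephew = 0.25 (full aunt/uncle↔niece/nephew: two paths of length 3 through the shared grandparent pair: r = 2·(1/2)^3 = 1/4).
Summing one r·B term per recipient: 4·0.25·0.46 + 2·0.0625·0.527 + 3·0.25·0.153 + 3·0.25·0.0551 = 0.68195.

0.68195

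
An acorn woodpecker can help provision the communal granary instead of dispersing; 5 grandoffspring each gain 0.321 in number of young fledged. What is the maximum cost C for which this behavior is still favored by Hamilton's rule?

r to a grandoffspring = 1/4 (two parent–offspring links: r = (1/2)^2 = 1/4).
Hamilton's rule: n·r·B > C, so the trait is favored while C < n·r·B = 5·0.25·0.321 = 0.40125.

0.40125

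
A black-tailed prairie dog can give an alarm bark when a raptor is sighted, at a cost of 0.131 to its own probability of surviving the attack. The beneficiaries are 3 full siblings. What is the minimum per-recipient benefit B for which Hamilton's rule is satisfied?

r to a full sibling = 1/2 (full sibs share both parents — two paths of length 2: r = 2·(1/2)^2 = 1/2).
Hamilton's rule with n recipients of equal r: n·r·B > C, so B > C/(n·r) = 0.131/(3·0.5) = 0.0873.

0.0873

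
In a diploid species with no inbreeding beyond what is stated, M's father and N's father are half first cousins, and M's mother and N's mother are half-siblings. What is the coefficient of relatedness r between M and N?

0.078125

With two independent routes of shared ancestry, r is the sum of the two contributions.
M and N are related in two ways: half second cousins through their fathers (r = 1/64) and half first cousins through their mothers (r = 1/16).
r = 1/64 + 1/16 = 5/64 = 0.078125.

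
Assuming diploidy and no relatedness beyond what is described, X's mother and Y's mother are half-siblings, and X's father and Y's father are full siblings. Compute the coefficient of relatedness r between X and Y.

Independent pedigree routes through distinct common ancestors add.
X and Y are related in two ways: half first cousins through their mothers (r = 1/16) and first cousins through their fathers (r = 1/8).
r = 1/16 + 1/8 = 0.1875.

0.1875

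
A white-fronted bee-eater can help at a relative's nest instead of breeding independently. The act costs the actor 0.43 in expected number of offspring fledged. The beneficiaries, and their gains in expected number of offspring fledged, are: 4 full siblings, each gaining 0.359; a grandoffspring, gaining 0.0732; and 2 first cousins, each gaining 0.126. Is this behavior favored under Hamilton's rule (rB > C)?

Yes

Hamilton's rule: the trait is favored when the sum of r·B over every recipient exceeds the actor's cost C.
r to a full sibling = 0.5 (full sibs share both parents — two paths of length 2: r = 2·(1/2)^2 = 1/2).
r to a grandoffspring = 1/4 (two parent–offspring links: r = (1/2)^2 = 1/4).
r to a first cousin = 1/8 (first cousins share one grandparent pair — two paths of length 4: r = 2·(1/2)^4 = 1/8).
Summing one r·B term per recipient: 4·0.5·0.359 + 1·0.25·0.0732 + 2·0.125·0.126 = 0.7678.
0.7678 > 0.43: the indirect benefit exceeds the cost.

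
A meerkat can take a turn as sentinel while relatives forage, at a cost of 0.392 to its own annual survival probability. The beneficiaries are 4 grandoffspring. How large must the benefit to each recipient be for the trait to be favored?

0.392

r to a grandoffspring = 1/4 (two parent–offspring links: r = (1/2)^2 = 1/4).
Hamilton's rule with n recipients of equal r: n·r·B > C, so B > C/(n·r) = 0.392/(4·0.25) = 0.392.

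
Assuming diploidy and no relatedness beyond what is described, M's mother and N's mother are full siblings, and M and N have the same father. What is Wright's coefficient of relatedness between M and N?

Wright's path rule: contributions from independent ancestry routes add.
M and N are related in two ways: first cousins through their mothers (r = 1/8) and half-sibs through their shared father (r = 1/4).
r = 1/8 + 1/4 = 3/8 = 0.375.

0.375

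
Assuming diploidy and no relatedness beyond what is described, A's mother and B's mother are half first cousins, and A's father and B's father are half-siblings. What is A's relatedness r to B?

0.078125

With two independent routes of shared ancestry, r is the sum of the two contributions.
A and B are related in two ways: half second cousins through their mothers (r = 1/64) and half first cousins through their fathers (r = 1/16).
r = 1/64 + 1/16 = 0.078125.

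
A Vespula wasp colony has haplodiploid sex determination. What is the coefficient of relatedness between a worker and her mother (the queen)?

0.5

One meiotic link between diploid queen and diploid daughter: r = 1/2.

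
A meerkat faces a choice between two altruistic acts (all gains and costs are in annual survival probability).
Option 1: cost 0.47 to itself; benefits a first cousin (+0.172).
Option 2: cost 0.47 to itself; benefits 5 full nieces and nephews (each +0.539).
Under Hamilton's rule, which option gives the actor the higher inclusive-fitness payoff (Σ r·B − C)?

Option 2

Option 1: r to a first cousin = 0.125.
Option 1: Σ r·B − C = (1·0.125·0.172) − 0.47 = -0.4485.
Option 2: r to a full niece or nephew = 0.25.
Option 2: Σ r·B − C = (5·0.25·0.539) − 0.47 = 0.20375.
Option 2 has the higher net inclusive-fitness payoff.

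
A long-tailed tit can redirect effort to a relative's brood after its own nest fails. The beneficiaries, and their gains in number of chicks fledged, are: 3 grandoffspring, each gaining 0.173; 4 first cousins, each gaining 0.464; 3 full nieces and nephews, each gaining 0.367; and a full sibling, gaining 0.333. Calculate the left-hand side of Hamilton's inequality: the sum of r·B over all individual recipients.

0.8035

r to a grandoffspring = 0.25 (two parent–offspring links: r = (1/2)^2 = 1/4).
r to a first cousin = 1/8 (first cousins share one grandparent pair — two paths of length 4: r = 2·(1/2)^4 = 1/8).
r to a full niece or nephew = 1/4 (full aunt/uncle↔niece/nephew: two paths of length 3 through the shared grandparent pair: r = 2·(1/2)^3 = 1/4).
r to a full sibling = 1/2 (full sibs share both parents — two paths of length 2: r = 2·(1/2)^2 = 1/2).
Summing one r·B term per recipient: 3·0.25·0.173 + 4·0.125·0.464 + 3·0.25·0.367 + 1·0.5·0.333 = 0.8035.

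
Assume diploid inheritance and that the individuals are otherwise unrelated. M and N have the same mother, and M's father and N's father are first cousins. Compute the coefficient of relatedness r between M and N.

0.28125

With two independent routes of shared ancestry, r is the sum of the two contributions.
M and N are related in two ways: half-sibs through their shared mother (r = 1/4) and second cousins through their fathers (r = 1/32).
r = 1/4 + 1/32 = 0.28125.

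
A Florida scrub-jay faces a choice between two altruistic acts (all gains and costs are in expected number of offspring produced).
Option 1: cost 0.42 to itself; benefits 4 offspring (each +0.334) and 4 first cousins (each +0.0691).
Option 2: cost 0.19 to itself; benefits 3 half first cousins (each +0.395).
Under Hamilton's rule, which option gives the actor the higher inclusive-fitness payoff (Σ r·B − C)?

Option 1: r to an offspring = 0.5.
Option 1: r to a first cousin = 0.125.
Option 1: Σ r·B − C = (4·0.5·0.334 + 4·0.125·0.0691) − 0.42 = 0.28255.
Option 2: r to a half first cousin = 0.0625.
Option 2: Σ r·B − C = (3·0.0625·0.395) − 0.19 = -0.1159375.
Option 1 has the higher net inclusive-fitness payoff.

Option 1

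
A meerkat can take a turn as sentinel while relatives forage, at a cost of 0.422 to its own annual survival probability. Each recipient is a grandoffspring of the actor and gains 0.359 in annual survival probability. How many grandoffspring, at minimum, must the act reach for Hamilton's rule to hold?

5

r to a grandoffspring = 0.25 (two parent–offspring links: r = (1/2)^2 = 1/4).
Hamilton's rule: n·r·B > C  ⇒  n > C/(r·B) = 0.422/(0.25·0.359) = 4.702.
The smallest integer exceeding 4.702 is 5.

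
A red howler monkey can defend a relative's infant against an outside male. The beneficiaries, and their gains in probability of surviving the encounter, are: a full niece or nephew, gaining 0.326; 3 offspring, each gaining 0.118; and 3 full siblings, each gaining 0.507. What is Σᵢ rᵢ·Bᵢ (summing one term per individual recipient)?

r to a full niece or nephew = 1/4 (full aunt/uncle↔niece/nephew: two paths of length 3 through the shared grandparent pair: r = 2·(1/2)^3 = 1/4).
r to an offspring = 1/2 (one parent–offspring link: r = (1/2)^1 = 1/2).
r to a full sibling = 1/2 (full sibs share both parents — two paths of length 2: r = 2·(1/2)^2 = 1/2).
Summing one r·B term per recipient: 1·0.25·0.326 + 3·0.5·0.118 + 3·0.5·0.507 = 1.019.

1.019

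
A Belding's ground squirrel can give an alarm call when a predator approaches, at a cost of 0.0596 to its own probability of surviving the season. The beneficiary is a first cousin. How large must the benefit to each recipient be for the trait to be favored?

r to a first cousin = 0.125 (first cousins share one grandparent pair — two paths of length 4: r = 2·(1/2)^4 = 1/8).
Hamilton's rule with n recipients of equal r: n·r·B > C, so B > C/(n·r) = 0.0596/(1·0.125) = 0.4768.

0.4768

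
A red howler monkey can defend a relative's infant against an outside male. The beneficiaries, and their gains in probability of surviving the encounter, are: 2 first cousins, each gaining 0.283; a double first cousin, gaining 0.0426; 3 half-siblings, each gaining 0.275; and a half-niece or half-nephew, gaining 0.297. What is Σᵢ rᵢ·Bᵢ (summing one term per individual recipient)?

0.324775

r to a first cousin = 1/8 (first cousins share one grandparent pair — two paths of length 4: r = 2·(1/2)^4 = 1/8).
r to a double first cousin = 0.25 (double first cousins share both grandparent pairs — four paths of length 4: r = 4·(1/2)^4 = 1/4).
r to a half-sibling = 1/4 (half-sibs share one parent — one path of length 2: r = (1/2)^2 = 1/4).
r to a half-niece or half-nephew = 1/8 (half-aunt/uncle↔niece/nephew: one path of length 3: r = (1/2)^3 = 1/8).
Summing one r·B term per recipient: 2·0.125·0.283 + 1·0.25·0.0426 + 3·0.25·0.275 + 1·0.125·0.297 = 0.324775.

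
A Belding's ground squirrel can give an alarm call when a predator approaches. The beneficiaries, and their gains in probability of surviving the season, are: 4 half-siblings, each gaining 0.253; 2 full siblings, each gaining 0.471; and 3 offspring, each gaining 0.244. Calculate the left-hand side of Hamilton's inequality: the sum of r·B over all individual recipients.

r to a half-sibling = 0.25 (half-sibs share one parent — one path of length 2: r = (1/2)^2 = 1/4).
r to a full sibling = 0.5 (full sibs share both parents — two paths of length 2: r = 2·(1/2)^2 = 1/2).
r to an offspring = 0.5 (one parent–offspring link: r = (1/2)^1 = 1/2).
Summing one r·B term per recipient: 4·0.25·0.253 + 2·0.5·0.471 + 3·0.5·0.244 = 1.09.

1.09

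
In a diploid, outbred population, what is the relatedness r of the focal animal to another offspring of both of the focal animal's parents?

Each parent–offspring link contributes a factor of 1/2, and independent paths through distinct common ancestors add.
Full sibs share both parents — two paths of length 2: r = 2·(1/2)^2 = 1/2.

0.5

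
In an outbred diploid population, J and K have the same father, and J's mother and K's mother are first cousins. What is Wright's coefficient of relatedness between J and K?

With two independent routes of shared ancestry, r is the sum of the two contributions.
J and K are related in two ways: half-sibs through their shared father (r = 1/4) and second cousins through their mothers (r = 1/32).
r = 1/4 + 1/32 = 9/32 = 0.28125.

0.28125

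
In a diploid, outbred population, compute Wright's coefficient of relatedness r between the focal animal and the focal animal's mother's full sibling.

0.25

Each parent–offspring link contributes a factor of 1/2, and independent paths through distinct common ancestors add.
Full aunt/uncle↔niece/nephew: two paths of length 3 through the shared grandparent pair: r = 2·(1/2)^3 = 1/4.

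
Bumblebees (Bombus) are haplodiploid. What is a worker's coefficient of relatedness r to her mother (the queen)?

One meiotic link between diploid queen and diploid daughter: r = 1/2.

0.5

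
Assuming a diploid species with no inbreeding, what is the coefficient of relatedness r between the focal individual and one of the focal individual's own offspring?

Each parent–offspring link contributes a factor of 1/2, and independent paths through distinct common ancestors add.
One parent–offspring link: r = (1/2)^1 = 1/2.

0.5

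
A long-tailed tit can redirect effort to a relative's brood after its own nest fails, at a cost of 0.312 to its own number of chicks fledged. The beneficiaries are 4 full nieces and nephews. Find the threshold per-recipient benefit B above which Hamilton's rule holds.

r to a full niece or nephew = 1/4 (full aunt/uncle↔niece/nephew: two paths of length 3 through the shared grandparent pair: r = 2·(1/2)^3 = 1/4).
Hamilton's rule with n recipients of equal r: n·r·B > C, so B > C/(n·r) = 0.312/(4·0.25) = 0.312.

0.312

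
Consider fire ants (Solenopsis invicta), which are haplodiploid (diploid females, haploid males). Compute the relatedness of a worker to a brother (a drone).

0.25

Her haploid brother carries none of their father's genes and a random half of their mother's genome; that half matches the maternal half of her own genome with probability 1/2: r = 1/2 · 1/2 = 1/4.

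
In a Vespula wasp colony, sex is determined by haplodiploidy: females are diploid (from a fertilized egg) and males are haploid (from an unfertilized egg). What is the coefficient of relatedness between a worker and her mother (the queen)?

0.5

One meiotic link between diploid queen and diploid daughter: r = 1/2.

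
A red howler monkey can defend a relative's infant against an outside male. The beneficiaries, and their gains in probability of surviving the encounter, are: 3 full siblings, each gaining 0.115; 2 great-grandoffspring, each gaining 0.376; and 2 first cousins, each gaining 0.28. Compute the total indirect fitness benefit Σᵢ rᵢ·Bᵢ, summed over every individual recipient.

0.3365

r to a full sibling = 0.5 (full sibs share both parents — two paths of length 2: r = 2·(1/2)^2 = 1/2).
r to a great-grandoffspring = 1/8 (three parent–offspring links: r = (1/2)^3 = 1/8).
r to a first cousin = 1/8 (first cousins share one grandparent pair — two paths of length 4: r = 2·(1/2)^4 = 1/8).
Summing one r·B term per recipient: 3·0.5·0.115 + 2·0.125·0.376 + 2·0.125·0.28 = 0.3365.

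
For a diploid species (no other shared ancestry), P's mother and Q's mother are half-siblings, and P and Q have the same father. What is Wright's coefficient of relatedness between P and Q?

Independent pedigree routes through distinct common ancestors add.
P and Q are related in two ways: half first cousins through their mothers (r = 1/16) and half-sibs through their shared father (r = 1/4).
r = 1/16 + 1/4 = 5/16 = 0.3125.

0.3125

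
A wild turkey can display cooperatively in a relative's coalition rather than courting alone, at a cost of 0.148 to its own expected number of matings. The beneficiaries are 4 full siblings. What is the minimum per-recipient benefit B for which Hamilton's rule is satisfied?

0.074

r to a full sibling = 1/2 (full sibs share both parents — two paths of length 2: r = 2·(1/2)^2 = 1/2).
Hamilton's rule with n recipients of equal r: n·r·B > C, so B > C/(n·r) = 0.148/(4·0.5) = 0.074.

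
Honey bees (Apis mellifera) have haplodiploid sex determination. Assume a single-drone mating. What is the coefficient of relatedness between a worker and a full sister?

Haplodiploid full sisters inherit their father's entire haploid genome identically (contributing 1/2) and on average half of their mother's contribution (1/2 · 1/2 = 1/4); r = 1/2 + 1/4 = 3/4.

0.75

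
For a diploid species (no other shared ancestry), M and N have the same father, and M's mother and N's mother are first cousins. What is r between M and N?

0.28125

With two independent routes of shared ancestry, r is the sum of the two contributions.
M and N are related in two ways: half-sibs through their shared father (r = 1/4) and second cousins through their mothers (r = 1/32).
r = 1/4 + 1/32 = 0.28125.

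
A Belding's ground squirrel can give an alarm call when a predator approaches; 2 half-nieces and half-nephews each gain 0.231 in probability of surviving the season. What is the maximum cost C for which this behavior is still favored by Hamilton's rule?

r to a half-niece or half-nephew = 1/8 (half-aunt/uncle↔niece/nephew: one path of length 3: r = (1/2)^3 = 1/8).
Hamilton's rule: n·r·B > C, so the trait is favored while C < n·r·B = 2·0.125·0.231 = 0.05775.

0.05775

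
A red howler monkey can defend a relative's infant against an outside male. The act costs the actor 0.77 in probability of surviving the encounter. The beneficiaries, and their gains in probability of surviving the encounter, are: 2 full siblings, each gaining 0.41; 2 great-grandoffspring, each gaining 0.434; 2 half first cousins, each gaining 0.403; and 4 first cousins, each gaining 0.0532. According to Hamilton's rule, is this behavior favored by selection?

Hamilton's rule: the trait is favored when the sum of r·B over every recipient exceeds the actor's cost C.
r to a full sibling = 1/2 (full sibs share both parents — two paths of length 2: r = 2·(1/2)^2 = 1/2).
r to a great-grandoffspring = 0.125 (three parent–offspring links: r = (1/2)^3 = 1/8).
r to a half first cousin = 1/16 (half first cousins share one grandparent — one path of length 4: r = (1/2)^4 = 1/16).
r to a first cousin = 0.125 (first cousins share one grandparent pair — two paths of length 4: r = 2·(1/2)^4 = 1/8).
Summing one r·B term per recipient: 2·0.5·0.41 + 2·0.125·0.434 + 2·0.0625·0.403 + 4·0.125·0.0532 = 0.595475.
0.595475 < 0.77: the indirect benefit is less than the cost.

No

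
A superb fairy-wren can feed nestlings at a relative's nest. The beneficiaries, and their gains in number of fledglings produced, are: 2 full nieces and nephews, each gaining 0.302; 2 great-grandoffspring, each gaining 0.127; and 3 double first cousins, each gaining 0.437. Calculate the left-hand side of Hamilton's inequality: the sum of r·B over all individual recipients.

r to a full niece or nephew = 1/4 (full aunt/uncle↔niece/nephew: two paths of length 3 through the shared grandparent pair: r = 2·(1/2)^3 = 1/4).
r to a great-grandoffspring = 1/8 (three parent–offspring links: r = (1/2)^3 = 1/8).
r to a double first cousin = 0.25 (double first cousins share both grandparent pairs — four paths of length 4: r = 4·(1/2)^4 = 1/4).
Summing one r·B term per recipient: 2·0.25·0.302 + 2·0.125·0.127 + 3·0.25·0.437 = 0.5105.

0.5105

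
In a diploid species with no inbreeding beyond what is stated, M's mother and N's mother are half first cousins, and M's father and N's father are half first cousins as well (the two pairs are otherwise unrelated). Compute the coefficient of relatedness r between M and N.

With two independent routes of shared ancestry, r is the sum of the two contributions.
M and N are related in two ways: half second cousins through their mothers (r = 1/64) and half second cousins through their fathers (r = 1/64).
r = 1/64 + 1/64 = 1/32 = 0.03125.

0.03125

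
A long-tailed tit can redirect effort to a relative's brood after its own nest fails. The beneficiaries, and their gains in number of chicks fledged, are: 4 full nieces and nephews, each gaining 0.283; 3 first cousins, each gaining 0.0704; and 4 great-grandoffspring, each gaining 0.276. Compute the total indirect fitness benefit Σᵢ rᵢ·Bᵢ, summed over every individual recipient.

0.4474

r to a full niece or nephew = 1/4 (full aunt/uncle↔niece/nephew: two paths of length 3 through the shared grandparent pair: r = 2·(1/2)^3 = 1/4).
r to a first cousin = 0.125 (first cousins share one grandparent pair — two paths of length 4: r = 2·(1/2)^4 = 1/8).
r to a great-grandoffspring = 0.125 (three parent–offspring links: r = (1/2)^3 = 1/8).
Summing one r·B term per recipient: 4·0.25·0.283 + 3·0.125·0.0704 + 4·0.125·0.276 = 0.4474.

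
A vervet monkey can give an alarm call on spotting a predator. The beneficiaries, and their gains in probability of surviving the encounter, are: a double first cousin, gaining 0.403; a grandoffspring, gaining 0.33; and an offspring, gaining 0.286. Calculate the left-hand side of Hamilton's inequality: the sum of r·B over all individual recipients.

0.32625

r to a double first cousin = 0.25 (double first cousins share both grandparent pairs — four paths of length 4: r = 4·(1/2)^4 = 1/4).
r to a grandoffspring = 0.25 (two parent–offspring links: r = (1/2)^2 = 1/4).
r to an offspring = 0.5 (one parent–offspring link: r = (1/2)^1 = 1/2).
Summing one r·B term per recipient: 1·0.25·0.403 + 1·0.25·0.33 + 1·0.5·0.286 = 0.32625.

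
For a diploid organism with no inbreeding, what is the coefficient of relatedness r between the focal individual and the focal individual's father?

Each parent–offspring link contributes a factor of 1/2, and independent paths through distinct common ancestors add.
One parent–offspring link: r = (1/2)^1 = 1/2.

0.5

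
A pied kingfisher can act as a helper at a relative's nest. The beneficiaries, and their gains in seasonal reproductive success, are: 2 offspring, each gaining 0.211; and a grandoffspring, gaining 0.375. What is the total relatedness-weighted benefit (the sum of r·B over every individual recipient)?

r to an offspring = 1/2 (one parent–offspring link: r = (1/2)^1 = 1/2).
r to a grandoffspring = 1/4 (two parent–offspring links: r = (1/2)^2 = 1/4).
Summing one r·B term per recipient: 2·0.5·0.211 + 1·0.25·0.375 = 0.30475.

0.30475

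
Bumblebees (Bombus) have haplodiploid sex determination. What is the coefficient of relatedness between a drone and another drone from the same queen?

Haploid brothers each carry a random half of the queen's diploid genome, so on average they share half: r = 1/2.

0.5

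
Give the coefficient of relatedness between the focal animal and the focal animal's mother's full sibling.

Each parent–offspring link contributes a factor of 1/2, and independent paths through distinct common ancestors add.
Full aunt/uncle↔niece/nephew: two paths of length 3 through the shared grandparent pair: r = 2·(1/2)^3 = 1/4.

0.25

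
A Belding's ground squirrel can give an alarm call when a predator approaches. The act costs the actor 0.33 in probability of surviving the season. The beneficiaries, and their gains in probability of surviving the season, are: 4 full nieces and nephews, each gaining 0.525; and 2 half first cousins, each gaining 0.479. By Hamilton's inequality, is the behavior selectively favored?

Hamilton's rule: the trait is favored when the sum of r·B over every recipient exceeds the actor's cost C.
r to a full niece or nephew = 1/4 (full aunt/uncle↔niece/nephew: two paths of length 3 through the shared grandparent pair: r = 2·(1/2)^3 = 1/4).
r to a half first cousin = 1/16 (half first cousins share one grandparent — one path of length 4: r = (1/2)^4 = 1/16).
Summing one r·B term per recipient: 4·0.25·0.525 + 2·0.0625·0.479 = 0.584875.
0.584875 > 0.33: the indirect benefit exceeds the cost.

Yes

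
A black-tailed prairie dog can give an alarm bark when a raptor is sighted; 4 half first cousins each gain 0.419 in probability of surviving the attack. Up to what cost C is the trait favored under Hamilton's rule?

r to a half first cousin = 0.0625 (half first cousins share one grandparent — one path of length 4: r = (1/2)^4 = 1/16).
Hamilton's rule: n·r·B > C, so the trait is favored while C < n·r·B = 4·0.0625·0.419 = 0.10475.

0.10475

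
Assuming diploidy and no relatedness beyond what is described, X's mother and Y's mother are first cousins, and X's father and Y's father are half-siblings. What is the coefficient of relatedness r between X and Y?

0.09375

With two independent routes of shared ancestry, r is the sum of the two contributions.
X and Y are related in two ways: second cousins through their mothers (r = 1/32) and half first cousins through their fathers (r = 1/16).
r = 1/32 + 1/16 = 0.09375.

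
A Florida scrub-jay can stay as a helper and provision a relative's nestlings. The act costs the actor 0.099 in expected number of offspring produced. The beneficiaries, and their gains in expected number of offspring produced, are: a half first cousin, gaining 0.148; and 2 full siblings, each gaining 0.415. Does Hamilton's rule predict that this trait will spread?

Hamilton's rule: the trait is favored when the sum of r·B over every recipient exceeds the actor's cost C.
r to a half first cousin = 0.0625 (half first cousins share one grandparent — one path of length 4: r = (1/2)^4 = 1/16).
r to a full sibling = 0.5 (full sibs share both parents — two paths of length 2: r = 2·(1/2)^2 = 1/2).
Summing one r·B term per recipient: 1·0.0625·0.148 + 2·0.5·0.415 = 0.42425.
0.42425 > 0.099: the indirect benefit exceeds the cost.

Yes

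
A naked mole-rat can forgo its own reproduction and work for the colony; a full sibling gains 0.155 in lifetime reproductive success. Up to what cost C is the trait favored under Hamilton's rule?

0.0775

r to a full sibling = 1/2 (full sibs share both parents — two paths of length 2: r = 2·(1/2)^2 = 1/2).
Hamilton's rule: n·r·B > C, so the trait is favored while C < n·r·B = 1·0.5·0.155 = 0.0775.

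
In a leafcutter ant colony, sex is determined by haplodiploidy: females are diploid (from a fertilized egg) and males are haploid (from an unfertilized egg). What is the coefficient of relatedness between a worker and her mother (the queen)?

One meiotic link between diploid queen and diploid daughter: r = 1/2.

0.5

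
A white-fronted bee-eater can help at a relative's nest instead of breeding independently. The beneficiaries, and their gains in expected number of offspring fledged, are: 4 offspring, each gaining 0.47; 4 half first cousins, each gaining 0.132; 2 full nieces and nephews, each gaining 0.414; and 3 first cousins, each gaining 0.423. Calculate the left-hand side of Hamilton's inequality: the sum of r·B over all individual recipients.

r to an offspring = 1/2 (one parent–offspring link: r = (1/2)^1 = 1/2).
r to a half first cousin = 1/16 (half first cousins share one grandparent — one path of length 4: r = (1/2)^4 = 1/16).
r to a full niece or nephew = 1/4 (full aunt/uncle↔niece/nephew: two paths of length 3 through the shared grandparent pair: r = 2·(1/2)^3 = 1/4).
r to a first cousin = 1/8 (first cousins share one grandparent pair — two paths of length 4: r = 2·(1/2)^4 = 1/8).
Summing one r·B term per recipient: 4·0.5·0.47 + 4·0.0625·0.132 + 2·0.25·0.414 + 3·0.125·0.423 = 1.338625.

1.338625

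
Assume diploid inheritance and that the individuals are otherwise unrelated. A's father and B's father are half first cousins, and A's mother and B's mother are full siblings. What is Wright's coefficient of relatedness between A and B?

Relatedness sums over independent paths through distinct common ancestors.
A and B are related in two ways: half second cousins through their fathers (r = 1/64) and first cousins through their mothers (r = 1/8).
r = 1/64 + 1/8 = 9/64 = 0.140625.

0.140625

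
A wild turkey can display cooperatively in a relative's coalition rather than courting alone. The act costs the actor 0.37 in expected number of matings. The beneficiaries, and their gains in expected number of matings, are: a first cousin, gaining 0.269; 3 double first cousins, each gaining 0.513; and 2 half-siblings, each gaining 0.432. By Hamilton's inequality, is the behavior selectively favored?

Hamilton's rule: the trait is favored when the sum of r·B over every recipient exceeds the actor's cost C.
r to a first cousin = 0.125 (first cousins share one grandparent pair — two paths of length 4: r = 2·(1/2)^4 = 1/8).
r to a double first cousin = 1/4 (double first cousins share both grandparent pairs — four paths of length 4: r = 4·(1/2)^4 = 1/4).
r to a half-sibling = 0.25 (half-sibs share one parent — one path of length 2: r = (1/2)^2 = 1/4).
Summing one r·B term per recipient: 1·0.125·0.269 + 3·0.25·0.513 + 2·0.25·0.432 = 0.634375.
0.634375 > 0.37: the indirect benefit exceeds the cost.

Yes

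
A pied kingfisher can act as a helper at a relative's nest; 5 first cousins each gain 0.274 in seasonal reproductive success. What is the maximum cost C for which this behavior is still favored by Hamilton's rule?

0.17125

r to a first cousin = 1/8 (first cousins share one grandparent pair — two paths of length 4: r = 2·(1/2)^4 = 1/8).
Hamilton's rule: n·r·B > C, so the trait is favored while C < n·r·B = 5·0.125·0.274 = 0.17125.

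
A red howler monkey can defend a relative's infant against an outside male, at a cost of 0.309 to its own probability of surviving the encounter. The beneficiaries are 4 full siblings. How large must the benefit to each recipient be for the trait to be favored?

r to a full sibling = 1/2 (full sibs share both parents — two paths of length 2: r = 2·(1/2)^2 = 1/2).
Hamilton's rule with n recipients of equal r: n·r·B > C, so B > C/(n·r) = 0.309/(4·0.5) = 0.1545.

0.1545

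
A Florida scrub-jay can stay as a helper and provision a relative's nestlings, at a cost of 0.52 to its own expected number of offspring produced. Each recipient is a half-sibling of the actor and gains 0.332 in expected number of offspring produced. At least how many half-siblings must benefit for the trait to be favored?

7

r to a half-sibling = 0.25 (half-sibs share one parent — one path of length 2: r = (1/2)^2 = 1/4).
Hamilton's rule: n·r·B > C  ⇒  n > C/(r·B) = 0.52/(0.25·0.332) = 6.265.
The smallest integer exceeding 6.265 is 7.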